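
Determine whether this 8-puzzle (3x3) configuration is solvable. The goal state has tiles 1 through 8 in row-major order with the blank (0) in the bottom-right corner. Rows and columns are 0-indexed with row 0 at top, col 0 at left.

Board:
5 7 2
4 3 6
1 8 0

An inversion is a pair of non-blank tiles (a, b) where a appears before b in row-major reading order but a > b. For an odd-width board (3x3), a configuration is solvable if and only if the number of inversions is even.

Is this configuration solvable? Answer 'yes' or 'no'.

Answer: yes

Derivation:
Inversions (pairs i<j in row-major order where tile[i] > tile[j] > 0): 14
14 is even, so the puzzle is solvable.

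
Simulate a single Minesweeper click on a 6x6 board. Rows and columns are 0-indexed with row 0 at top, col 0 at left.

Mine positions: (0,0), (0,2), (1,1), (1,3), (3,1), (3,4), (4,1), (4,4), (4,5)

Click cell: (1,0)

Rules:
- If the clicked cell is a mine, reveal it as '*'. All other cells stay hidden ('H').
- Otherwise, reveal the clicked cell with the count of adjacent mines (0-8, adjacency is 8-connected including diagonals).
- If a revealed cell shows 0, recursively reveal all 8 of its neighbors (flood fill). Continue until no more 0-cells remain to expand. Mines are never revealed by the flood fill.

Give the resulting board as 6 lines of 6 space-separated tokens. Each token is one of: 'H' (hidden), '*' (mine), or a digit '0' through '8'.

H H H H H H
2 H H H H H
H H H H H H
H H H H H H
H H H H H H
H H H H H H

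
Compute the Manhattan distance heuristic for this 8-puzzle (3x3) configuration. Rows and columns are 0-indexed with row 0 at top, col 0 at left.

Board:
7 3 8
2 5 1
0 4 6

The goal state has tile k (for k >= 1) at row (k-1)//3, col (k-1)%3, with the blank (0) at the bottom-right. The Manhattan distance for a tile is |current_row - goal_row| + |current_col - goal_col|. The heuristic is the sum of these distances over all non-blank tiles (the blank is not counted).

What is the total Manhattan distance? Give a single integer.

Answer: 14

Derivation:
Tile 7: at (0,0), goal (2,0), distance |0-2|+|0-0| = 2
Tile 3: at (0,1), goal (0,2), distance |0-0|+|1-2| = 1
Tile 8: at (0,2), goal (2,1), distance |0-2|+|2-1| = 3
Tile 2: at (1,0), goal (0,1), distance |1-0|+|0-1| = 2
Tile 5: at (1,1), goal (1,1), distance |1-1|+|1-1| = 0
Tile 1: at (1,2), goal (0,0), distance |1-0|+|2-0| = 3
Tile 4: at (2,1), goal (1,0), distance |2-1|+|1-0| = 2
Tile 6: at (2,2), goal (1,2), distance |2-1|+|2-2| = 1
Sum: 2 + 1 + 3 + 2 + 0 + 3 + 2 + 1 = 14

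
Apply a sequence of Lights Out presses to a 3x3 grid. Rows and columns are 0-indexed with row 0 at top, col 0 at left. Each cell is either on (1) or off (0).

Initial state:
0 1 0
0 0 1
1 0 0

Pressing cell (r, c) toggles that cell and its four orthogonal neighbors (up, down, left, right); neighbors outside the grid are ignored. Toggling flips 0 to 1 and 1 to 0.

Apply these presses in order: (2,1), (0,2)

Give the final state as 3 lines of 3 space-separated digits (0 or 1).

After press 1 at (2,1):
0 1 0
0 1 1
0 1 1

After press 2 at (0,2):
0 0 1
0 1 0
0 1 1

Answer: 0 0 1
0 1 0
0 1 1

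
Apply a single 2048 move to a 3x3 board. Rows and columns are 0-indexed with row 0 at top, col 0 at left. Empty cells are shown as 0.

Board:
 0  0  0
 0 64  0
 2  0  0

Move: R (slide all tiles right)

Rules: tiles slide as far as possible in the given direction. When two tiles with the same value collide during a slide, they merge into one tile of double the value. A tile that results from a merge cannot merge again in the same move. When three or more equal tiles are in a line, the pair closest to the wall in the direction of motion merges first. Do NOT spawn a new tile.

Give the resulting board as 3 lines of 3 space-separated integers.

Answer:  0  0  0
 0  0 64
 0  0  2

Derivation:
Slide right:
row 0: [0, 0, 0] -> [0, 0, 0]
row 1: [0, 64, 0] -> [0, 0, 64]
row 2: [2, 0, 0] -> [0, 0, 2]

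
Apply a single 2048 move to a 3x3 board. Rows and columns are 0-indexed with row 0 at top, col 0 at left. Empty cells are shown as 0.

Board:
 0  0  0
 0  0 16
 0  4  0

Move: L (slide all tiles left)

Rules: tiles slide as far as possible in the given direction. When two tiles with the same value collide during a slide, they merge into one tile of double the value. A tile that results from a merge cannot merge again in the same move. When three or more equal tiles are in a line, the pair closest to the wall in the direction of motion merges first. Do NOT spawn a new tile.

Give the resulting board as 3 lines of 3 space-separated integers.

Answer:  0  0  0
16  0  0
 4  0  0

Derivation:
Slide left:
row 0: [0, 0, 0] -> [0, 0, 0]
row 1: [0, 0, 16] -> [16, 0, 0]
row 2: [0, 4, 0] -> [4, 0, 0]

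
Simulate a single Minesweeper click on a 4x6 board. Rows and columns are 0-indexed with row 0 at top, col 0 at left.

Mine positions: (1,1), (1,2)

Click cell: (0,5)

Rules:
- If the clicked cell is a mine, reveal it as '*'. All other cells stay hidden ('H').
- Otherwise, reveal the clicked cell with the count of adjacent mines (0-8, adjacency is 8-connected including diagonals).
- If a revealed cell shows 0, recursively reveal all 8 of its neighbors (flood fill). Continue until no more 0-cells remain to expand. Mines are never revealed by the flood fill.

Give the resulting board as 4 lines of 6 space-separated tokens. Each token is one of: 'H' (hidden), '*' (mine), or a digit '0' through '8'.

H H H 1 0 0
H H H 1 0 0
1 2 2 1 0 0
0 0 0 0 0 0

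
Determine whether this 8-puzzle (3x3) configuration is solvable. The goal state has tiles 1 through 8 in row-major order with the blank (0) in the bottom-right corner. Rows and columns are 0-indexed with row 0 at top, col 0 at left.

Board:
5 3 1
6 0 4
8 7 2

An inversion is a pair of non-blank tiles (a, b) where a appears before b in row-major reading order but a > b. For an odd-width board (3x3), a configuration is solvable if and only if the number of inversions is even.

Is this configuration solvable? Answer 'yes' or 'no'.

Inversions (pairs i<j in row-major order where tile[i] > tile[j] > 0): 12
12 is even, so the puzzle is solvable.

Answer: yes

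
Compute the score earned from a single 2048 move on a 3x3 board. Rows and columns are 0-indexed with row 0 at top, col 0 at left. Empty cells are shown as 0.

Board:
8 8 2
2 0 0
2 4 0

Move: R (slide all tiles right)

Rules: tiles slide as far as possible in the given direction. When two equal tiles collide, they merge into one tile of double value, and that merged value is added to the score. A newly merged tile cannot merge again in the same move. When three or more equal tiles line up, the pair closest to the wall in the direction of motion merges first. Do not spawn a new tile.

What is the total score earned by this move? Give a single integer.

Slide right:
row 0: [8, 8, 2] -> [0, 16, 2]  score +16 (running 16)
row 1: [2, 0, 0] -> [0, 0, 2]  score +0 (running 16)
row 2: [2, 4, 0] -> [0, 2, 4]  score +0 (running 16)
Board after move:
 0 16  2
 0  0  2
 0  2  4

Answer: 16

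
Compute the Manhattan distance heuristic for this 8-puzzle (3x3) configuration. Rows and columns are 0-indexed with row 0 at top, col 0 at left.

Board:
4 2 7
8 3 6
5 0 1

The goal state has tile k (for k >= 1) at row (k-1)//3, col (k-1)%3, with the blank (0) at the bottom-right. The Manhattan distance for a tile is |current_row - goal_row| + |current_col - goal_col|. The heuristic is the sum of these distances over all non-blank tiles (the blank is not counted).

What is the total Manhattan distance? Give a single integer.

Tile 4: at (0,0), goal (1,0), distance |0-1|+|0-0| = 1
Tile 2: at (0,1), goal (0,1), distance |0-0|+|1-1| = 0
Tile 7: at (0,2), goal (2,0), distance |0-2|+|2-0| = 4
Tile 8: at (1,0), goal (2,1), distance |1-2|+|0-1| = 2
Tile 3: at (1,1), goal (0,2), distance |1-0|+|1-2| = 2
Tile 6: at (1,2), goal (1,2), distance |1-1|+|2-2| = 0
Tile 5: at (2,0), goal (1,1), distance |2-1|+|0-1| = 2
Tile 1: at (2,2), goal (0,0), distance |2-0|+|2-0| = 4
Sum: 1 + 0 + 4 + 2 + 2 + 0 + 2 + 4 = 15

Answer: 15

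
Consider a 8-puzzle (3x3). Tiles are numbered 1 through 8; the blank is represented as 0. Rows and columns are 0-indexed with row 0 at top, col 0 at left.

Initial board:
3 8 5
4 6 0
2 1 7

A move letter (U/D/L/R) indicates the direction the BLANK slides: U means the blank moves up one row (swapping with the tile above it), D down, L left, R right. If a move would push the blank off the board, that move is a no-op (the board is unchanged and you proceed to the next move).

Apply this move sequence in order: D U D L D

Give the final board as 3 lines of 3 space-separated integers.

Answer: 3 8 5
4 6 7
2 0 1

Derivation:
After move 1 (D):
3 8 5
4 6 7
2 1 0

After move 2 (U):
3 8 5
4 6 0
2 1 7

After move 3 (D):
3 8 5
4 6 7
2 1 0

After move 4 (L):
3 8 5
4 6 7
2 0 1

After move 5 (D):
3 8 5
4 6 7
2 0 1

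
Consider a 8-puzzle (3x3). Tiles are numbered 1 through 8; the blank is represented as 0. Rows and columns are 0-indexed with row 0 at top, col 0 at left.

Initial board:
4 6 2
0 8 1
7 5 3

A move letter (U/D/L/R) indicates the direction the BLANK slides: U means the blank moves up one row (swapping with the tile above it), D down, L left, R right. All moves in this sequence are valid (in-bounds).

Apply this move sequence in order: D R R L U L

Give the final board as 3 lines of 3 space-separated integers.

Answer: 4 6 2
0 7 1
5 8 3

Derivation:
After move 1 (D):
4 6 2
7 8 1
0 5 3

After move 2 (R):
4 6 2
7 8 1
5 0 3

After move 3 (R):
4 6 2
7 8 1
5 3 0

After move 4 (L):
4 6 2
7 8 1
5 0 3

After move 5 (U):
4 6 2
7 0 1
5 8 3

After move 6 (L):
4 6 2
0 7 1
5 8 3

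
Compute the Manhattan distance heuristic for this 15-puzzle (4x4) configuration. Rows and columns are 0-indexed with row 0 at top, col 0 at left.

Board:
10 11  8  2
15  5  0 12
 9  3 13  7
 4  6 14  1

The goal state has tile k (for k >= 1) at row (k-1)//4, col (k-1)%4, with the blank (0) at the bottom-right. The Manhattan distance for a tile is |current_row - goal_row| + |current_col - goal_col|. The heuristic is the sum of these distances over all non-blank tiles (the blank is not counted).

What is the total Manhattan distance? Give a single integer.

Answer: 39

Derivation:
Tile 10: (0,0)->(2,1) = 3
Tile 11: (0,1)->(2,2) = 3
Tile 8: (0,2)->(1,3) = 2
Tile 2: (0,3)->(0,1) = 2
Tile 15: (1,0)->(3,2) = 4
Tile 5: (1,1)->(1,0) = 1
Tile 12: (1,3)->(2,3) = 1
Tile 9: (2,0)->(2,0) = 0
Tile 3: (2,1)->(0,2) = 3
Tile 13: (2,2)->(3,0) = 3
Tile 7: (2,3)->(1,2) = 2
Tile 4: (3,0)->(0,3) = 6
Tile 6: (3,1)->(1,1) = 2
Tile 14: (3,2)->(3,1) = 1
Tile 1: (3,3)->(0,0) = 6
Sum: 3 + 3 + 2 + 2 + 4 + 1 + 1 + 0 + 3 + 3 + 2 + 6 + 2 + 1 + 6 = 39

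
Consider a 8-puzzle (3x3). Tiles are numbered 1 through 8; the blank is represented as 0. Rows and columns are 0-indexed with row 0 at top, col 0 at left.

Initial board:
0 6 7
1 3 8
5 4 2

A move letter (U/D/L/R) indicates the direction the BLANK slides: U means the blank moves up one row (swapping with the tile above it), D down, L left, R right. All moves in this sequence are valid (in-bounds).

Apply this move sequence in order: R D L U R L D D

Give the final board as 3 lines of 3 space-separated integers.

After move 1 (R):
6 0 7
1 3 8
5 4 2

After move 2 (D):
6 3 7
1 0 8
5 4 2

After move 3 (L):
6 3 7
0 1 8
5 4 2

After move 4 (U):
0 3 7
6 1 8
5 4 2

After move 5 (R):
3 0 7
6 1 8
5 4 2

After move 6 (L):
0 3 7
6 1 8
5 4 2

After move 7 (D):
6 3 7
0 1 8
5 4 2

After move 8 (D):
6 3 7
5 1 8
0 4 2

Answer: 6 3 7
5 1 8
0 4 2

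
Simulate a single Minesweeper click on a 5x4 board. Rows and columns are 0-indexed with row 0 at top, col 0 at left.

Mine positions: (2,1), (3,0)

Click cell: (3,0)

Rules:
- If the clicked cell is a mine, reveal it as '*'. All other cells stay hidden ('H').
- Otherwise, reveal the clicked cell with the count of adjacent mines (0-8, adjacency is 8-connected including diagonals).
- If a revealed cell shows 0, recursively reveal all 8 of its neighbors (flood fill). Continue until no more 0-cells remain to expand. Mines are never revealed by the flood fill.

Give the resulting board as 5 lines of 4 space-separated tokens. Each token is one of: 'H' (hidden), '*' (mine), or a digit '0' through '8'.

H H H H
H H H H
H H H H
* H H H
H H H H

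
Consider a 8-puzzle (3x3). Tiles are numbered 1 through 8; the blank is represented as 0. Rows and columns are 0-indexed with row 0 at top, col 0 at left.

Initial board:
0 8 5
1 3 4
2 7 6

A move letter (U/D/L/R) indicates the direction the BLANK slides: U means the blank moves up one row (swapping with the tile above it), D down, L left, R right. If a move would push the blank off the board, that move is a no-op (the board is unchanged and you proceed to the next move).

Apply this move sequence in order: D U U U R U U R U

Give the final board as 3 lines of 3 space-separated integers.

Answer: 8 5 0
1 3 4
2 7 6

Derivation:
After move 1 (D):
1 8 5
0 3 4
2 7 6

After move 2 (U):
0 8 5
1 3 4
2 7 6

After move 3 (U):
0 8 5
1 3 4
2 7 6

After move 4 (U):
0 8 5
1 3 4
2 7 6

After move 5 (R):
8 0 5
1 3 4
2 7 6

After move 6 (U):
8 0 5
1 3 4
2 7 6

After move 7 (U):
8 0 5
1 3 4
2 7 6

After move 8 (R):
8 5 0
1 3 4
2 7 6

After move 9 (U):
8 5 0
1 3 4
2 7 6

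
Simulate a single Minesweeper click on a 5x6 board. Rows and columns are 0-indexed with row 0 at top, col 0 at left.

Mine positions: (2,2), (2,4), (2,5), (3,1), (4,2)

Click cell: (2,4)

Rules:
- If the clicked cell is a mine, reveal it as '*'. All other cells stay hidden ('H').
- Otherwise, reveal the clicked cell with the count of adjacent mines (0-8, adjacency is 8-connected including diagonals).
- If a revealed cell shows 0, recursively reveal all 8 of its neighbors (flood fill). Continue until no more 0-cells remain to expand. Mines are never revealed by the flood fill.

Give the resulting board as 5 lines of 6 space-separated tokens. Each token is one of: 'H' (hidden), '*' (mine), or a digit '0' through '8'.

H H H H H H
H H H H H H
H H H H * H
H H H H H H
H H H H H H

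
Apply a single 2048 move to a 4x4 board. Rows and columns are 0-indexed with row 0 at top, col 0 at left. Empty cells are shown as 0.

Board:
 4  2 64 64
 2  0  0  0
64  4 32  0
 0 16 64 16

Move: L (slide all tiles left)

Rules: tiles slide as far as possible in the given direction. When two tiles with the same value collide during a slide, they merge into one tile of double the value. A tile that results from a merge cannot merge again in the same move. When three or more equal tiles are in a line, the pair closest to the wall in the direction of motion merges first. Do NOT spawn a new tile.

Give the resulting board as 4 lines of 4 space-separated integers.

Answer:   4   2 128   0
  2   0   0   0
 64   4  32   0
 16  64  16   0

Derivation:
Slide left:
row 0: [4, 2, 64, 64] -> [4, 2, 128, 0]
row 1: [2, 0, 0, 0] -> [2, 0, 0, 0]
row 2: [64, 4, 32, 0] -> [64, 4, 32, 0]
row 3: [0, 16, 64, 16] -> [16, 64, 16, 0]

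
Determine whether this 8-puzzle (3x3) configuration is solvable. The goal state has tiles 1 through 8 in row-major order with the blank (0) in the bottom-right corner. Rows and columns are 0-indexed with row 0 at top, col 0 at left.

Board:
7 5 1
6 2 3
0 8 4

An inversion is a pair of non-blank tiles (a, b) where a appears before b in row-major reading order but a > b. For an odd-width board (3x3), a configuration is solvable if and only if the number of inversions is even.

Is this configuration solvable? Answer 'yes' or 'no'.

Inversions (pairs i<j in row-major order where tile[i] > tile[j] > 0): 14
14 is even, so the puzzle is solvable.

Answer: yes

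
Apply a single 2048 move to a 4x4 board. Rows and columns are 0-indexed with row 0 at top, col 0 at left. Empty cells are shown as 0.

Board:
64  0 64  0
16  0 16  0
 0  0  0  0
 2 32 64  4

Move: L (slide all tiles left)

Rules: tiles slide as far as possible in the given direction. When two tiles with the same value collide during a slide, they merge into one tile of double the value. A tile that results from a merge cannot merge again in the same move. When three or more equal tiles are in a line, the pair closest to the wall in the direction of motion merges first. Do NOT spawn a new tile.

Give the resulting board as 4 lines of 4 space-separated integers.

Answer: 128   0   0   0
 32   0   0   0
  0   0   0   0
  2  32  64   4

Derivation:
Slide left:
row 0: [64, 0, 64, 0] -> [128, 0, 0, 0]
row 1: [16, 0, 16, 0] -> [32, 0, 0, 0]
row 2: [0, 0, 0, 0] -> [0, 0, 0, 0]
row 3: [2, 32, 64, 4] -> [2, 32, 64, 4]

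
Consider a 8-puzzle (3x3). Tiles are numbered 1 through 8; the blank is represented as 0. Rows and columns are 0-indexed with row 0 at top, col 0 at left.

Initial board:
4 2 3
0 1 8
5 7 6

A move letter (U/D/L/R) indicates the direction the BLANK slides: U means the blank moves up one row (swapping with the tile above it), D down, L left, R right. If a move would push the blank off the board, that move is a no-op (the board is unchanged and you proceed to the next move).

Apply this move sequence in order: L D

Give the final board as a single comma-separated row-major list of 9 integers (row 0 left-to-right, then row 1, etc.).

After move 1 (L):
4 2 3
0 1 8
5 7 6

After move 2 (D):
4 2 3
5 1 8
0 7 6

Answer: 4, 2, 3, 5, 1, 8, 0, 7, 6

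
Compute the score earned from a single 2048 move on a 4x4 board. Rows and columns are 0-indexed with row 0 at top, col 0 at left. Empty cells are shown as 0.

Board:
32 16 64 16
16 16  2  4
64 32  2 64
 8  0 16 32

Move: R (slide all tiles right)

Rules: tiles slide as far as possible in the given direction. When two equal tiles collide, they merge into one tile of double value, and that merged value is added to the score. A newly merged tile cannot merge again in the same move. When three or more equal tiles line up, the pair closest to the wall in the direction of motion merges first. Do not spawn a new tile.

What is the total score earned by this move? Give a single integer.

Slide right:
row 0: [32, 16, 64, 16] -> [32, 16, 64, 16]  score +0 (running 0)
row 1: [16, 16, 2, 4] -> [0, 32, 2, 4]  score +32 (running 32)
row 2: [64, 32, 2, 64] -> [64, 32, 2, 64]  score +0 (running 32)
row 3: [8, 0, 16, 32] -> [0, 8, 16, 32]  score +0 (running 32)
Board after move:
32 16 64 16
 0 32  2  4
64 32  2 64
 0  8 16 32

Answer: 32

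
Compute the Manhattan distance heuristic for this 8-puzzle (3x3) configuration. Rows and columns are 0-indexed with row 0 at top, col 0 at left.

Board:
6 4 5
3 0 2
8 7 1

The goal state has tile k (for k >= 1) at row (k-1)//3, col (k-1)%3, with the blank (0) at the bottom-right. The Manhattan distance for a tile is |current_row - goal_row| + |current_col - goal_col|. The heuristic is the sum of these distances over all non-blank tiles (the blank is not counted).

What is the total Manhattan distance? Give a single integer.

Answer: 18

Derivation:
Tile 6: (0,0)->(1,2) = 3
Tile 4: (0,1)->(1,0) = 2
Tile 5: (0,2)->(1,1) = 2
Tile 3: (1,0)->(0,2) = 3
Tile 2: (1,2)->(0,1) = 2
Tile 8: (2,0)->(2,1) = 1
Tile 7: (2,1)->(2,0) = 1
Tile 1: (2,2)->(0,0) = 4
Sum: 3 + 2 + 2 + 3 + 2 + 1 + 1 + 4 = 18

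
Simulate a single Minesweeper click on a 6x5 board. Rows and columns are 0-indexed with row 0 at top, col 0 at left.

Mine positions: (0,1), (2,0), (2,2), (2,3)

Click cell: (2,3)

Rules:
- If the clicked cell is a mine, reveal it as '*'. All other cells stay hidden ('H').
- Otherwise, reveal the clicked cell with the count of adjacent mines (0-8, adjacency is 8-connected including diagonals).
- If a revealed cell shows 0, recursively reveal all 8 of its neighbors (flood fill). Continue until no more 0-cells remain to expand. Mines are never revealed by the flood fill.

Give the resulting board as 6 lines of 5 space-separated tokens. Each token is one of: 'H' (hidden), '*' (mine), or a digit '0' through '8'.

H H H H H
H H H H H
H H H * H
H H H H H
H H H H H
H H H H H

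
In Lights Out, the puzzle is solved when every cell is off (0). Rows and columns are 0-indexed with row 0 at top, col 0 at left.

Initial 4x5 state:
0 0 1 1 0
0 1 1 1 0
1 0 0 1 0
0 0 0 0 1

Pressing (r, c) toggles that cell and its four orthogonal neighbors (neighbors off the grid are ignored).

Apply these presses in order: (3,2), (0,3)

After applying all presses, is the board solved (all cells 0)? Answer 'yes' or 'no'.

Answer: no

Derivation:
After press 1 at (3,2):
0 0 1 1 0
0 1 1 1 0
1 0 1 1 0
0 1 1 1 1

After press 2 at (0,3):
0 0 0 0 1
0 1 1 0 0
1 0 1 1 0
0 1 1 1 1

Lights still on: 10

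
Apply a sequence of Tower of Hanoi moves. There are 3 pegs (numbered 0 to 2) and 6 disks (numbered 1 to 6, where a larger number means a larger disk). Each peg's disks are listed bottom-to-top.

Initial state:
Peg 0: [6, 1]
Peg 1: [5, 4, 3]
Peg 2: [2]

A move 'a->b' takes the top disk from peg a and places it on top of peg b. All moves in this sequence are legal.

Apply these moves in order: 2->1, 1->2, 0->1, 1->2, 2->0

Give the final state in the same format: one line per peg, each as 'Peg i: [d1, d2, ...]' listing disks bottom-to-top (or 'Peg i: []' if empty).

After move 1 (2->1):
Peg 0: [6, 1]
Peg 1: [5, 4, 3, 2]
Peg 2: []

After move 2 (1->2):
Peg 0: [6, 1]
Peg 1: [5, 4, 3]
Peg 2: [2]

After move 3 (0->1):
Peg 0: [6]
Peg 1: [5, 4, 3, 1]
Peg 2: [2]

After move 4 (1->2):
Peg 0: [6]
Peg 1: [5, 4, 3]
Peg 2: [2, 1]

After move 5 (2->0):
Peg 0: [6, 1]
Peg 1: [5, 4, 3]
Peg 2: [2]

Answer: Peg 0: [6, 1]
Peg 1: [5, 4, 3]
Peg 2: [2]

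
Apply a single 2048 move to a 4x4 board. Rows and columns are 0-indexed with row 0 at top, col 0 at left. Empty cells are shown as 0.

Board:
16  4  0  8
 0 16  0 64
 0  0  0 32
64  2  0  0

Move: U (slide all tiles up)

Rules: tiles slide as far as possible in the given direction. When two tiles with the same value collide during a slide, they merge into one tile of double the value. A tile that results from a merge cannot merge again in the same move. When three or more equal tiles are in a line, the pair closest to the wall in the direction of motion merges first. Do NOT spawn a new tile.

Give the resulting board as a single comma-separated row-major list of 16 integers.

Answer: 16, 4, 0, 8, 64, 16, 0, 64, 0, 2, 0, 32, 0, 0, 0, 0

Derivation:
Slide up:
col 0: [16, 0, 0, 64] -> [16, 64, 0, 0]
col 1: [4, 16, 0, 2] -> [4, 16, 2, 0]
col 2: [0, 0, 0, 0] -> [0, 0, 0, 0]
col 3: [8, 64, 32, 0] -> [8, 64, 32, 0]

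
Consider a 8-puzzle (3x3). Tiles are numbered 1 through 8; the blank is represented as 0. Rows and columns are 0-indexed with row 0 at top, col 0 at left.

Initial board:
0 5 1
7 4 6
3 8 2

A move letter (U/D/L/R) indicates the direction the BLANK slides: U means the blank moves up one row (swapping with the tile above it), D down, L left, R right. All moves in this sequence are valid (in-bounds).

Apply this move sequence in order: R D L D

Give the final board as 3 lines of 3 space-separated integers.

Answer: 5 4 1
3 7 6
0 8 2

Derivation:
After move 1 (R):
5 0 1
7 4 6
3 8 2

After move 2 (D):
5 4 1
7 0 6
3 8 2

After move 3 (L):
5 4 1
0 7 6
3 8 2

After move 4 (D):
5 4 1
3 7 6
0 8 2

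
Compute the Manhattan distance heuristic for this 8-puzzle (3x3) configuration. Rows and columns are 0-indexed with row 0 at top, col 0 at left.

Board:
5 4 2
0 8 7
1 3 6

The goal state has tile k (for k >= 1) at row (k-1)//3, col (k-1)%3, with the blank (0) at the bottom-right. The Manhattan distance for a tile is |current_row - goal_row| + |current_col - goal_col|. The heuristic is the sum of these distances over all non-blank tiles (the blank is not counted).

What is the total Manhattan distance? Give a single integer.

Answer: 15

Derivation:
Tile 5: (0,0)->(1,1) = 2
Tile 4: (0,1)->(1,0) = 2
Tile 2: (0,2)->(0,1) = 1
Tile 8: (1,1)->(2,1) = 1
Tile 7: (1,2)->(2,0) = 3
Tile 1: (2,0)->(0,0) = 2
Tile 3: (2,1)->(0,2) = 3
Tile 6: (2,2)->(1,2) = 1
Sum: 2 + 2 + 1 + 1 + 3 + 2 + 3 + 1 = 15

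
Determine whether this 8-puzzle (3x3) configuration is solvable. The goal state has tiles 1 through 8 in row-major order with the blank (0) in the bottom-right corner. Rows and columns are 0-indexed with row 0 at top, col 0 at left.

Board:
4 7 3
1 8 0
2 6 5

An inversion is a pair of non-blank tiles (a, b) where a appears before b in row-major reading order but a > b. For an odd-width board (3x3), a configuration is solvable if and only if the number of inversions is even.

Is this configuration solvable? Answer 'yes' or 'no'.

Answer: yes

Derivation:
Inversions (pairs i<j in row-major order where tile[i] > tile[j] > 0): 14
14 is even, so the puzzle is solvable.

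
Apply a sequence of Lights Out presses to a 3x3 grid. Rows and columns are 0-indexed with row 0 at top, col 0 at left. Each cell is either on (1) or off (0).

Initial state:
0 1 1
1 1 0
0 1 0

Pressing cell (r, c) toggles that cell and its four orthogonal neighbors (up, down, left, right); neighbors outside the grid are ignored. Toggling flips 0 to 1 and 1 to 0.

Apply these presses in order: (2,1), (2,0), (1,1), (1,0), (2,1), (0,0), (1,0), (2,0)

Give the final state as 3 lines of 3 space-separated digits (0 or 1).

After press 1 at (2,1):
0 1 1
1 0 0
1 0 1

After press 2 at (2,0):
0 1 1
0 0 0
0 1 1

After press 3 at (1,1):
0 0 1
1 1 1
0 0 1

After press 4 at (1,0):
1 0 1
0 0 1
1 0 1

After press 5 at (2,1):
1 0 1
0 1 1
0 1 0

After press 6 at (0,0):
0 1 1
1 1 1
0 1 0

After press 7 at (1,0):
1 1 1
0 0 1
1 1 0

After press 8 at (2,0):
1 1 1
1 0 1
0 0 0

Answer: 1 1 1
1 0 1
0 0 0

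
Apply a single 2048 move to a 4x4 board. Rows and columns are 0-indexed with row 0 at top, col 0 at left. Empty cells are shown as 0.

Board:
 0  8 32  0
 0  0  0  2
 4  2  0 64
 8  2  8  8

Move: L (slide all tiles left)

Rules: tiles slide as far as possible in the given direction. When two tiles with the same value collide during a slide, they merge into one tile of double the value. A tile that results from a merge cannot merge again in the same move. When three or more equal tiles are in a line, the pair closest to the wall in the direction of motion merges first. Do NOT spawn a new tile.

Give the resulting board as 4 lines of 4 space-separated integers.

Answer:  8 32  0  0
 2  0  0  0
 4  2 64  0
 8  2 16  0

Derivation:
Slide left:
row 0: [0, 8, 32, 0] -> [8, 32, 0, 0]
row 1: [0, 0, 0, 2] -> [2, 0, 0, 0]
row 2: [4, 2, 0, 64] -> [4, 2, 64, 0]
row 3: [8, 2, 8, 8] -> [8, 2, 16, 0]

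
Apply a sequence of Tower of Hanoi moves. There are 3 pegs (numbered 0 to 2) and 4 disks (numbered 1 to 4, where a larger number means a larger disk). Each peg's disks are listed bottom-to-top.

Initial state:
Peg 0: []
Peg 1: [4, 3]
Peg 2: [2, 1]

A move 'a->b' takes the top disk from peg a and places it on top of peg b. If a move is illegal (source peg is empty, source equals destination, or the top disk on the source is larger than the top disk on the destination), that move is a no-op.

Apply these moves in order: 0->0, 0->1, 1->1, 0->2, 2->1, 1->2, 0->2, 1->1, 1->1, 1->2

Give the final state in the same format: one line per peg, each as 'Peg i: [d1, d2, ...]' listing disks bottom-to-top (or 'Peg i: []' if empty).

Answer: Peg 0: []
Peg 1: [4, 3]
Peg 2: [2, 1]

Derivation:
After move 1 (0->0):
Peg 0: []
Peg 1: [4, 3]
Peg 2: [2, 1]

After move 2 (0->1):
Peg 0: []
Peg 1: [4, 3]
Peg 2: [2, 1]

After move 3 (1->1):
Peg 0: []
Peg 1: [4, 3]
Peg 2: [2, 1]

After move 4 (0->2):
Peg 0: []
Peg 1: [4, 3]
Peg 2: [2, 1]

After move 5 (2->1):
Peg 0: []
Peg 1: [4, 3, 1]
Peg 2: [2]

After move 6 (1->2):
Peg 0: []
Peg 1: [4, 3]
Peg 2: [2, 1]

After move 7 (0->2):
Peg 0: []
Peg 1: [4, 3]
Peg 2: [2, 1]

After move 8 (1->1):
Peg 0: []
Peg 1: [4, 3]
Peg 2: [2, 1]

After move 9 (1->1):
Peg 0: []
Peg 1: [4, 3]
Peg 2: [2, 1]

After move 10 (1->2):
Peg 0: []
Peg 1: [4, 3]
Peg 2: [2, 1]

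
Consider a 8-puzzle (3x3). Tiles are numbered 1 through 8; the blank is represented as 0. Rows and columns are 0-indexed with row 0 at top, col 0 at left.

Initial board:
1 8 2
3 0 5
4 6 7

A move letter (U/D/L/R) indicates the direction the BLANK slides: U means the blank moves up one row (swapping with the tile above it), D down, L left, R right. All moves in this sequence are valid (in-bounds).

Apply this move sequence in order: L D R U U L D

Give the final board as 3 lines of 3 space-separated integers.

After move 1 (L):
1 8 2
0 3 5
4 6 7

After move 2 (D):
1 8 2
4 3 5
0 6 7

After move 3 (R):
1 8 2
4 3 5
6 0 7

After move 4 (U):
1 8 2
4 0 5
6 3 7

After move 5 (U):
1 0 2
4 8 5
6 3 7

After move 6 (L):
0 1 2
4 8 5
6 3 7

After move 7 (D):
4 1 2
0 8 5
6 3 7

Answer: 4 1 2
0 8 5
6 3 7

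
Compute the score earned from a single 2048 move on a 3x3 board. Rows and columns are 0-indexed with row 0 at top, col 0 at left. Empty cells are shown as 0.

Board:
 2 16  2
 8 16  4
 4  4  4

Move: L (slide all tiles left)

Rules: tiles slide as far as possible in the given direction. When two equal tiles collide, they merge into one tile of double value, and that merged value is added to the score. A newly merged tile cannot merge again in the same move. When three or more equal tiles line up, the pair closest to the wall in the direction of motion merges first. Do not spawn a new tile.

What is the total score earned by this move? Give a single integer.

Slide left:
row 0: [2, 16, 2] -> [2, 16, 2]  score +0 (running 0)
row 1: [8, 16, 4] -> [8, 16, 4]  score +0 (running 0)
row 2: [4, 4, 4] -> [8, 4, 0]  score +8 (running 8)
Board after move:
 2 16  2
 8 16  4
 8  4  0

Answer: 8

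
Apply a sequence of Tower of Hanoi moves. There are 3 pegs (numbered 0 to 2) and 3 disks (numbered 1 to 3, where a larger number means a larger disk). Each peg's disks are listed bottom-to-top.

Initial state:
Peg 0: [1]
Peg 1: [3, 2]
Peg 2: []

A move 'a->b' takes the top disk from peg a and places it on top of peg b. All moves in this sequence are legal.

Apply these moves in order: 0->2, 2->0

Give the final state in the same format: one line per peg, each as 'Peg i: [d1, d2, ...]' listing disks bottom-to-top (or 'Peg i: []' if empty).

Answer: Peg 0: [1]
Peg 1: [3, 2]
Peg 2: []

Derivation:
After move 1 (0->2):
Peg 0: []
Peg 1: [3, 2]
Peg 2: [1]

After move 2 (2->0):
Peg 0: [1]
Peg 1: [3, 2]
Peg 2: []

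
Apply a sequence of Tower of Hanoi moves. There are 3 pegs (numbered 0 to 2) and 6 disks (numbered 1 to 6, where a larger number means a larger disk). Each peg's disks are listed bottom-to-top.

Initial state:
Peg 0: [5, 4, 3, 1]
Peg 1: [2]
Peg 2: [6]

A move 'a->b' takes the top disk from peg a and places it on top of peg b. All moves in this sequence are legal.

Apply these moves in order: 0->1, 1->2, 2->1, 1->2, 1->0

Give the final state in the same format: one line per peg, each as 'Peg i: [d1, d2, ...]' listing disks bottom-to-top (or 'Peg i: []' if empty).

After move 1 (0->1):
Peg 0: [5, 4, 3]
Peg 1: [2, 1]
Peg 2: [6]

After move 2 (1->2):
Peg 0: [5, 4, 3]
Peg 1: [2]
Peg 2: [6, 1]

After move 3 (2->1):
Peg 0: [5, 4, 3]
Peg 1: [2, 1]
Peg 2: [6]

After move 4 (1->2):
Peg 0: [5, 4, 3]
Peg 1: [2]
Peg 2: [6, 1]

After move 5 (1->0):
Peg 0: [5, 4, 3, 2]
Peg 1: []
Peg 2: [6, 1]

Answer: Peg 0: [5, 4, 3, 2]
Peg 1: []
Peg 2: [6, 1]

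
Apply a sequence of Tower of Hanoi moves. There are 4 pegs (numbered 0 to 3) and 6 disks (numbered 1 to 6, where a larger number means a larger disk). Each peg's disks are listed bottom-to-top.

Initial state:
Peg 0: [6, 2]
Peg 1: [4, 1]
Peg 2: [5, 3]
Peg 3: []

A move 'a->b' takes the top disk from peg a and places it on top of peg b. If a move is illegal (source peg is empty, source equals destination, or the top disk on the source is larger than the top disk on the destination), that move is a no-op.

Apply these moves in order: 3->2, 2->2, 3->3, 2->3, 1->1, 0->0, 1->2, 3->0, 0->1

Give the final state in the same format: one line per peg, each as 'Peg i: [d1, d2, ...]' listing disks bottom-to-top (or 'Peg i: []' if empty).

Answer: Peg 0: [6]
Peg 1: [4, 2]
Peg 2: [5, 1]
Peg 3: [3]

Derivation:
After move 1 (3->2):
Peg 0: [6, 2]
Peg 1: [4, 1]
Peg 2: [5, 3]
Peg 3: []

After move 2 (2->2):
Peg 0: [6, 2]
Peg 1: [4, 1]
Peg 2: [5, 3]
Peg 3: []

After move 3 (3->3):
Peg 0: [6, 2]
Peg 1: [4, 1]
Peg 2: [5, 3]
Peg 3: []

After move 4 (2->3):
Peg 0: [6, 2]
Peg 1: [4, 1]
Peg 2: [5]
Peg 3: [3]

After move 5 (1->1):
Peg 0: [6, 2]
Peg 1: [4, 1]
Peg 2: [5]
Peg 3: [3]

After move 6 (0->0):
Peg 0: [6, 2]
Peg 1: [4, 1]
Peg 2: [5]
Peg 3: [3]

After move 7 (1->2):
Peg 0: [6, 2]
Peg 1: [4]
Peg 2: [5, 1]
Peg 3: [3]

After move 8 (3->0):
Peg 0: [6, 2]
Peg 1: [4]
Peg 2: [5, 1]
Peg 3: [3]

After move 9 (0->1):
Peg 0: [6]
Peg 1: [4, 2]
Peg 2: [5, 1]
Peg 3: [3]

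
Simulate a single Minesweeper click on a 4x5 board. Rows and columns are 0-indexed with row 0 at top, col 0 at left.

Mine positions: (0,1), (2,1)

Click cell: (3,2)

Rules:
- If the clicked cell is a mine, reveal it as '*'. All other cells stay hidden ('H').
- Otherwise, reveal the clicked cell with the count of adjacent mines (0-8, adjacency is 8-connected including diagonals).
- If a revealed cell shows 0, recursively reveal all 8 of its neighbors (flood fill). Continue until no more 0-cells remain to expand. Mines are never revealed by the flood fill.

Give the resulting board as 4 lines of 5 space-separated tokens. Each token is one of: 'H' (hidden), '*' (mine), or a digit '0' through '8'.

H H H H H
H H H H H
H H H H H
H H 1 H H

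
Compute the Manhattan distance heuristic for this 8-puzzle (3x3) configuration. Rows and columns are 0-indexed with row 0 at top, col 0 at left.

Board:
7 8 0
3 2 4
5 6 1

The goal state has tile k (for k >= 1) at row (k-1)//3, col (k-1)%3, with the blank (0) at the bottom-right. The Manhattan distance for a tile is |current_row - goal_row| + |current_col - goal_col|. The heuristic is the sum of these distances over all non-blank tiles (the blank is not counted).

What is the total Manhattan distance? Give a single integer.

Answer: 18

Derivation:
Tile 7: at (0,0), goal (2,0), distance |0-2|+|0-0| = 2
Tile 8: at (0,1), goal (2,1), distance |0-2|+|1-1| = 2
Tile 3: at (1,0), goal (0,2), distance |1-0|+|0-2| = 3
Tile 2: at (1,1), goal (0,1), distance |1-0|+|1-1| = 1
Tile 4: at (1,2), goal (1,0), distance |1-1|+|2-0| = 2
Tile 5: at (2,0), goal (1,1), distance |2-1|+|0-1| = 2
Tile 6: at (2,1), goal (1,2), distance |2-1|+|1-2| = 2
Tile 1: at (2,2), goal (0,0), distance |2-0|+|2-0| = 4
Sum: 2 + 2 + 3 + 1 + 2 + 2 + 2 + 4 = 18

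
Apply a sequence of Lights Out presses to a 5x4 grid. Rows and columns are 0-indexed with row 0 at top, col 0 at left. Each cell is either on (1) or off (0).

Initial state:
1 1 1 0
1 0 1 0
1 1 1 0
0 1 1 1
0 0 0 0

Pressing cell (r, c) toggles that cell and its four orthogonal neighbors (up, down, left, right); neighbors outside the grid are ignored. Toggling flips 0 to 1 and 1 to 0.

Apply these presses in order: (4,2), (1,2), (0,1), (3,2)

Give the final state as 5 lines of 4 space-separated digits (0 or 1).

Answer: 0 0 1 0
1 0 0 1
1 1 1 0
0 0 1 0
0 1 0 1

Derivation:
After press 1 at (4,2):
1 1 1 0
1 0 1 0
1 1 1 0
0 1 0 1
0 1 1 1

After press 2 at (1,2):
1 1 0 0
1 1 0 1
1 1 0 0
0 1 0 1
0 1 1 1

After press 3 at (0,1):
0 0 1 0
1 0 0 1
1 1 0 0
0 1 0 1
0 1 1 1

After press 4 at (3,2):
0 0 1 0
1 0 0 1
1 1 1 0
0 0 1 0
0 1 0 1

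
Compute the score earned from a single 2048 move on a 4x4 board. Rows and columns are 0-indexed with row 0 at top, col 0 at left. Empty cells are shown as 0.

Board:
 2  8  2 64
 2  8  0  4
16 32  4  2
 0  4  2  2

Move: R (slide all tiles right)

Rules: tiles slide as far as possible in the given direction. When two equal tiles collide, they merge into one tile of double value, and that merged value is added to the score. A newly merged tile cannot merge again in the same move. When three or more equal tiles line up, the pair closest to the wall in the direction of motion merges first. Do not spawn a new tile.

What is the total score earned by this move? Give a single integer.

Answer: 4

Derivation:
Slide right:
row 0: [2, 8, 2, 64] -> [2, 8, 2, 64]  score +0 (running 0)
row 1: [2, 8, 0, 4] -> [0, 2, 8, 4]  score +0 (running 0)
row 2: [16, 32, 4, 2] -> [16, 32, 4, 2]  score +0 (running 0)
row 3: [0, 4, 2, 2] -> [0, 0, 4, 4]  score +4 (running 4)
Board after move:
 2  8  2 64
 0  2  8  4
16 32  4  2
 0  0  4  4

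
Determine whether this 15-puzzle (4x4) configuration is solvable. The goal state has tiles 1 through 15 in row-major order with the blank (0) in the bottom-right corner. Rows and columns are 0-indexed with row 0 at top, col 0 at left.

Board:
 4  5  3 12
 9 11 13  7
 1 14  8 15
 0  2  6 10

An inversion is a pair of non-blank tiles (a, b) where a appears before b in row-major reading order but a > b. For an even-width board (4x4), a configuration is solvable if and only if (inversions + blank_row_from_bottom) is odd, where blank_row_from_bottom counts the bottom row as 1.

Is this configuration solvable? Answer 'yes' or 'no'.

Inversions: 45
Blank is in row 3 (0-indexed from top), which is row 1 counting from the bottom (bottom = 1).
45 + 1 = 46, which is even, so the puzzle is not solvable.

Answer: no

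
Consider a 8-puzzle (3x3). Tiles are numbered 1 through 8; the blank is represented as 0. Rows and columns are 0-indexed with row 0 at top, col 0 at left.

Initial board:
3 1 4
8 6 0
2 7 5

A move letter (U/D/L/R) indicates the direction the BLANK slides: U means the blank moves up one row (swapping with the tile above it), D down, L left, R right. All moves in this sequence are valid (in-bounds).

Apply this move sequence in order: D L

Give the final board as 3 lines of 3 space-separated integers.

Answer: 3 1 4
8 6 5
2 0 7

Derivation:
After move 1 (D):
3 1 4
8 6 5
2 7 0

After move 2 (L):
3 1 4
8 6 5
2 0 7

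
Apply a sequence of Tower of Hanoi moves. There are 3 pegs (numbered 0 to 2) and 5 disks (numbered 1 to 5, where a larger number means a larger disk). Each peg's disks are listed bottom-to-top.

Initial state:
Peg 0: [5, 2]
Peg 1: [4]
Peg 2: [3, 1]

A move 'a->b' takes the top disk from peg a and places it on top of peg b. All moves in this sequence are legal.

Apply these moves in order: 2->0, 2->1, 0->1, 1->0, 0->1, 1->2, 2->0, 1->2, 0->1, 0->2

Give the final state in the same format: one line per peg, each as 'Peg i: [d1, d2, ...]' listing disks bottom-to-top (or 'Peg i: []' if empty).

After move 1 (2->0):
Peg 0: [5, 2, 1]
Peg 1: [4]
Peg 2: [3]

After move 2 (2->1):
Peg 0: [5, 2, 1]
Peg 1: [4, 3]
Peg 2: []

After move 3 (0->1):
Peg 0: [5, 2]
Peg 1: [4, 3, 1]
Peg 2: []

After move 4 (1->0):
Peg 0: [5, 2, 1]
Peg 1: [4, 3]
Peg 2: []

After move 5 (0->1):
Peg 0: [5, 2]
Peg 1: [4, 3, 1]
Peg 2: []

After move 6 (1->2):
Peg 0: [5, 2]
Peg 1: [4, 3]
Peg 2: [1]

After move 7 (2->0):
Peg 0: [5, 2, 1]
Peg 1: [4, 3]
Peg 2: []

After move 8 (1->2):
Peg 0: [5, 2, 1]
Peg 1: [4]
Peg 2: [3]

After move 9 (0->1):
Peg 0: [5, 2]
Peg 1: [4, 1]
Peg 2: [3]

After move 10 (0->2):
Peg 0: [5]
Peg 1: [4, 1]
Peg 2: [3, 2]

Answer: Peg 0: [5]
Peg 1: [4, 1]
Peg 2: [3, 2]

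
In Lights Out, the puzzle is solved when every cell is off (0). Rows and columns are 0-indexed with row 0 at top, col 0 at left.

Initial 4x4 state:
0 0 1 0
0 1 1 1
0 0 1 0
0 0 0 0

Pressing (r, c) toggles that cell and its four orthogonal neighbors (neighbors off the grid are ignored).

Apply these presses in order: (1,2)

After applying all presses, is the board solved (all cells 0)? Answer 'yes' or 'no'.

Answer: yes

Derivation:
After press 1 at (1,2):
0 0 0 0
0 0 0 0
0 0 0 0
0 0 0 0

Lights still on: 0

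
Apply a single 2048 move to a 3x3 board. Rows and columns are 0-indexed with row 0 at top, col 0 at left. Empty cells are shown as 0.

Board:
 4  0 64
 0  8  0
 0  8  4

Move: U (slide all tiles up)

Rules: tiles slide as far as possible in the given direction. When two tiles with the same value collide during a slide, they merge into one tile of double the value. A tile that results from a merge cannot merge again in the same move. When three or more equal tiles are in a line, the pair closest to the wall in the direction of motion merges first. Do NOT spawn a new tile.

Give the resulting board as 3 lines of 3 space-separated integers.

Answer:  4 16 64
 0  0  4
 0  0  0

Derivation:
Slide up:
col 0: [4, 0, 0] -> [4, 0, 0]
col 1: [0, 8, 8] -> [16, 0, 0]
col 2: [64, 0, 4] -> [64, 4, 0]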